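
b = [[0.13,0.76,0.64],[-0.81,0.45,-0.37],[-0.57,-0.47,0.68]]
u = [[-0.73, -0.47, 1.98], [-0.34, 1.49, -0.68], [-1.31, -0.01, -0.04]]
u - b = [[-0.86, -1.23, 1.34], [0.47, 1.04, -0.31], [-0.74, 0.46, -0.72]]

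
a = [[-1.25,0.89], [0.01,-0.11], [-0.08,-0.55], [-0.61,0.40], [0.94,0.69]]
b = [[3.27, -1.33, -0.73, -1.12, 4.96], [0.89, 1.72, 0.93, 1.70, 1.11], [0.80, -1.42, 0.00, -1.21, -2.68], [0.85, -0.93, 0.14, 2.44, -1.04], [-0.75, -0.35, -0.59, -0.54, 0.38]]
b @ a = [[1.3, 6.43], [-1.16, 1.54], [-2.8, -1.46], [-3.55, 1.04], [1.67, -0.26]]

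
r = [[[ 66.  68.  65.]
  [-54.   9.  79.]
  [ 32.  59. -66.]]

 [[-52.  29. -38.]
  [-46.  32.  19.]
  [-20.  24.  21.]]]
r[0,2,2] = -66.0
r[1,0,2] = -38.0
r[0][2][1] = 59.0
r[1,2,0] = -20.0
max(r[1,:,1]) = 32.0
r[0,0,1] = 68.0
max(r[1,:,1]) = 32.0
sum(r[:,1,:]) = 39.0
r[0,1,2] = 79.0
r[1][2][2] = 21.0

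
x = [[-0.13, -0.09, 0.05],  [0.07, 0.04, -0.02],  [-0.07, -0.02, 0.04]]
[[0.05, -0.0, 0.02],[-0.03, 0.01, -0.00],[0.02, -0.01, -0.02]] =x@[[-0.13, 0.49, 0.41], [-0.32, -0.49, -0.98], [0.17, 0.33, -0.37]]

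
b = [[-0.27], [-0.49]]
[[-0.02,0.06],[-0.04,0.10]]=b@ [[0.09, -0.21]]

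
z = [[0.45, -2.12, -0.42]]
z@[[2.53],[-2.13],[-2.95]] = [[6.89]]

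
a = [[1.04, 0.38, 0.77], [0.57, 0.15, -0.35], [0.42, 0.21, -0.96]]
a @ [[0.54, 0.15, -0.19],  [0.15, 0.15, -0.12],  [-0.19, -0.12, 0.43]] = [[0.47,  0.12,  0.09], [0.40,  0.15,  -0.28], [0.44,  0.21,  -0.52]]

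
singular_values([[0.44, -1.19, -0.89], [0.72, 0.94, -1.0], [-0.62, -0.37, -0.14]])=[1.62, 1.56, 0.54]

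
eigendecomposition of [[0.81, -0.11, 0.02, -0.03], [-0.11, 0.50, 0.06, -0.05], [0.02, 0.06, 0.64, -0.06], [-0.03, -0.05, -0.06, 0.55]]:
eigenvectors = [[0.95, -0.29, -0.06, -0.03], [-0.29, -0.87, -0.33, -0.21], [0.02, 0.18, -0.82, 0.54], [-0.05, -0.35, 0.46, 0.82]]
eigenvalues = [0.85, 0.43, 0.7, 0.52]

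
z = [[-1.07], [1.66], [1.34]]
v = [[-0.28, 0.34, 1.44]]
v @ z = [[2.79]]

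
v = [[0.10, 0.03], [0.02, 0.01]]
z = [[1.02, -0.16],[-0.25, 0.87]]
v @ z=[[0.09, 0.01], [0.02, 0.01]]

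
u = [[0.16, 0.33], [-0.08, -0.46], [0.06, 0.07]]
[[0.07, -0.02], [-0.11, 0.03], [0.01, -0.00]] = u@ [[-0.09, 0.03], [0.25, -0.08]]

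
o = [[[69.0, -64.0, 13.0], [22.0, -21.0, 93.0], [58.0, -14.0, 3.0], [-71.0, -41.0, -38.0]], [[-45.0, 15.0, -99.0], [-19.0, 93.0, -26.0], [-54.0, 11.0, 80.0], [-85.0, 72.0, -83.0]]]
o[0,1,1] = -21.0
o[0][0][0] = 69.0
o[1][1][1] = 93.0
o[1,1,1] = 93.0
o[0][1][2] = 93.0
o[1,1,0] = -19.0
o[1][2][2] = 80.0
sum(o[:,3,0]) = -156.0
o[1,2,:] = [-54.0, 11.0, 80.0]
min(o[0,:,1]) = -64.0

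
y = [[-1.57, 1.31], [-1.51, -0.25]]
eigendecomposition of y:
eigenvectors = [[(-0.32+0.6j), (-0.32-0.6j)], [(-0.73+0j), -0.73-0.00j]]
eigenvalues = [(-0.91+1.24j), (-0.91-1.24j)]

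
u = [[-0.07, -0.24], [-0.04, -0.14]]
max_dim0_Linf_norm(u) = 0.24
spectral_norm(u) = 0.29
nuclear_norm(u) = 0.29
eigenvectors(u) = [[0.96, 0.87], [-0.28, 0.5]]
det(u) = 0.00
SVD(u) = [[-0.86, -0.5], [-0.5, 0.86]] @ diag([0.28930869689661826, 0.0006913031033818868]) @ [[0.28, 0.96], [0.96, -0.28]]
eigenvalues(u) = [-0.0, -0.21]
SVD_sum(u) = [[-0.07, -0.24], [-0.04, -0.14]] + [[-0.0, 0.0], [0.0, -0.00]]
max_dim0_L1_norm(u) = 0.38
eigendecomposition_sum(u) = [[-0.0, 0.00], [0.00, -0.00]] + [[-0.07, -0.24],[-0.04, -0.14]]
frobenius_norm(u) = 0.29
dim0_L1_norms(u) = [0.11, 0.38]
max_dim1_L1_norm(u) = 0.31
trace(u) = -0.21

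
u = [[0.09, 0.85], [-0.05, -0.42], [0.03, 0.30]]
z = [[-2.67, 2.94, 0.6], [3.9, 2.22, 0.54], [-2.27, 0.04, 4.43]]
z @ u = [[-0.37, -3.32], [0.26, 2.54], [-0.07, -0.62]]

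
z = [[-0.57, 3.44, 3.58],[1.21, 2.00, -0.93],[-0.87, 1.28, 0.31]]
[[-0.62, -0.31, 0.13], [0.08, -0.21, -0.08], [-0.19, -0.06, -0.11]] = z @ [[0.09, -0.06, 0.09], [-0.06, -0.08, -0.05], [-0.1, -0.02, 0.10]]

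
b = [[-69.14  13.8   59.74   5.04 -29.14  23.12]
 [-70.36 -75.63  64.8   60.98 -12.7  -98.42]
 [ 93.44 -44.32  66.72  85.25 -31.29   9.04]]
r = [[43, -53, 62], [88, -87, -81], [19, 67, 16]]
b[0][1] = 13.8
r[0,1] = -53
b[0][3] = 5.04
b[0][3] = 5.04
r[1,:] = [88, -87, -81]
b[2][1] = -44.32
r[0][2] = 62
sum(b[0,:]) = 3.419999999999998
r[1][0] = 88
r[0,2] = 62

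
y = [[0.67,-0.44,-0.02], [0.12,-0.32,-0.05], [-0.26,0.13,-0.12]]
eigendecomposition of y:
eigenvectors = [[-0.94, 0.16, 0.43], [-0.14, 0.33, 0.90], [0.31, -0.93, -0.05]]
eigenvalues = [0.61, -0.12, -0.26]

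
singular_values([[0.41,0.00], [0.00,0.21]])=[0.41, 0.21]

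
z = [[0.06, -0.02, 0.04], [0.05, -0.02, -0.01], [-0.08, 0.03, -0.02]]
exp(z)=[[1.06, -0.02, 0.04], [0.05, 0.98, -0.01], [-0.08, 0.03, 0.98]]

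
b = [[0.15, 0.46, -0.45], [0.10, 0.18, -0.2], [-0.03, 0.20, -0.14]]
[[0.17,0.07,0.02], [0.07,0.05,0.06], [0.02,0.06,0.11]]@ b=[[0.03, 0.09, -0.09], [0.01, 0.05, -0.05], [0.01, 0.04, -0.04]]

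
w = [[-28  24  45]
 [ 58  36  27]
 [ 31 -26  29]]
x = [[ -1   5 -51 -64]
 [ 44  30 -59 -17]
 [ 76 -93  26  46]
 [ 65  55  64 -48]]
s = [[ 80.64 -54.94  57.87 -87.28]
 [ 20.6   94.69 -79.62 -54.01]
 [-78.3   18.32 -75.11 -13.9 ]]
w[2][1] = -26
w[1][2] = 27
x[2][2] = 26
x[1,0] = 44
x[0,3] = -64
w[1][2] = 27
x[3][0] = 65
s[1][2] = -79.62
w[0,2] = 45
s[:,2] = [57.87, -79.62, -75.11]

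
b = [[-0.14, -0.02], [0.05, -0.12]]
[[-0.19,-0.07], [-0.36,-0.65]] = b @ [[0.85, -0.24], [3.34, 5.33]]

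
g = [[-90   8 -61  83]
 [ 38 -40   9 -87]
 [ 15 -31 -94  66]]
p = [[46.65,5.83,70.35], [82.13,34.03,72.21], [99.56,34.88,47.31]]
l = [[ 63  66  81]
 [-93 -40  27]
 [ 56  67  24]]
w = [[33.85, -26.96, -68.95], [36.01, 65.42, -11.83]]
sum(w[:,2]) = -80.78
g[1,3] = -87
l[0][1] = 66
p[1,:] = [82.13, 34.03, 72.21]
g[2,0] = 15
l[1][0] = -93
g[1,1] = -40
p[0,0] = 46.65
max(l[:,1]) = 67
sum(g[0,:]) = -60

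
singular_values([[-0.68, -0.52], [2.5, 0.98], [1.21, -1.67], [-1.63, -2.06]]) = [3.73, 2.28]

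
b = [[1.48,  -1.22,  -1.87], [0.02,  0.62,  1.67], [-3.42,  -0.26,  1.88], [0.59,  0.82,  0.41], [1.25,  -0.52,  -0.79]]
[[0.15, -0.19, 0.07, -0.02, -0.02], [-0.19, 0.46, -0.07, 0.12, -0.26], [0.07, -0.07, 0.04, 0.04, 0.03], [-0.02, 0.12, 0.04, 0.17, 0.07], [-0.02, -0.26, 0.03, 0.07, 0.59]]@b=[[-0.06, -0.32, -0.46], [-0.29, 0.77, 1.25], [0.03, -0.12, -0.18], [0.02, 0.19, 0.33], [0.64, -0.39, -0.78]]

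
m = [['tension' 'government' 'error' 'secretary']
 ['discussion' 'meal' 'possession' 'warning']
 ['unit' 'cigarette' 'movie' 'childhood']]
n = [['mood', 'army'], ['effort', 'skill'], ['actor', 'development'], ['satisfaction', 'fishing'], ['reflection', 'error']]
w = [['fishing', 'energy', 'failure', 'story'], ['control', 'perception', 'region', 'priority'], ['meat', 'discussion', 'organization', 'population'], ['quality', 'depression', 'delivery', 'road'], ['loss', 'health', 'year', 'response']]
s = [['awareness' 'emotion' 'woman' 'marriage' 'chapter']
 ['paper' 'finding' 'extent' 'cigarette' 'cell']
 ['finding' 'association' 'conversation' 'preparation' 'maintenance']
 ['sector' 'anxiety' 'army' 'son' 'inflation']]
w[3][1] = 'depression'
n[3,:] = ['satisfaction', 'fishing']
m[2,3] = 'childhood'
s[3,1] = 'anxiety'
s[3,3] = 'son'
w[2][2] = 'organization'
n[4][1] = 'error'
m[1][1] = 'meal'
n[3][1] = 'fishing'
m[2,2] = 'movie'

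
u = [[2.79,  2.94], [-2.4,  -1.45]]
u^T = [[2.79, -2.4], [2.94, -1.45]]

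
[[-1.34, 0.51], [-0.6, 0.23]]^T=[[-1.34,-0.60], [0.51,0.23]]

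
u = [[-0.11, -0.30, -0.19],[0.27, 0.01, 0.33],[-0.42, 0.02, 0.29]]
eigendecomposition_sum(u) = [[(-0.1+0.11j),(-0.12-0.03j),-0.00+0.07j], [0.17+0.12j,-0.02+0.17j,(0.09-0.01j)], [(-0.12+0.02j),-0.05-0.08j,(-0.04+0.04j)]] + [[(-0.1-0.11j), (-0.12+0.03j), (-0-0.07j)], [0.17-0.12j, (-0.02-0.17j), 0.09+0.01j], [-0.12-0.02j, -0.05+0.08j, -0.04-0.04j]] + [[0.09-0.00j,(-0.06-0j),(-0.18-0j)],[(-0.07+0j),(0.05+0j),0.14+0.00j],[-0.19+0.00j,0.13+0.00j,0.36+0.00j]]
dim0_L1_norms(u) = [0.8, 0.33, 0.81]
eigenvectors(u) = [[(-0.08+0.53j), (-0.08-0.53j), (-0.42+0j)], [0.74+0.00j, (0.74-0j), (0.33+0j)], [-0.31+0.28j, (-0.31-0.28j), 0.84+0.00j]]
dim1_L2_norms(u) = [0.37, 0.43, 0.51]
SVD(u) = [[-0.23, -0.59, 0.78], [0.44, 0.65, 0.62], [-0.87, 0.48, 0.11]] @ diag([0.5155995809480959, 0.5054772033148386, 0.24423322676318474]) @ [[0.99, 0.11, -0.13], [0.08, 0.38, 0.92], [0.15, -0.92, 0.37]]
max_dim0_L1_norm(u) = 0.81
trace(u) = 0.19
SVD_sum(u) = [[-0.11, -0.01, 0.01], [0.22, 0.02, -0.03], [-0.44, -0.05, 0.06]] + [[-0.02,  -0.11,  -0.27], [0.03,  0.13,  0.3], [0.02,  0.09,  0.22]] + [[0.03, -0.17, 0.07], [0.02, -0.14, 0.06], [0.00, -0.02, 0.01]]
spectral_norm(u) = 0.52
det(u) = 0.06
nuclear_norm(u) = 1.27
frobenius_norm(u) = 0.76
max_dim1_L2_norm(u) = 0.51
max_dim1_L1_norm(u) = 0.73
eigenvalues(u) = [(-0.16+0.32j), (-0.16-0.32j), (0.51+0j)]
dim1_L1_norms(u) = [0.6, 0.61, 0.73]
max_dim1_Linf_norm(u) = 0.42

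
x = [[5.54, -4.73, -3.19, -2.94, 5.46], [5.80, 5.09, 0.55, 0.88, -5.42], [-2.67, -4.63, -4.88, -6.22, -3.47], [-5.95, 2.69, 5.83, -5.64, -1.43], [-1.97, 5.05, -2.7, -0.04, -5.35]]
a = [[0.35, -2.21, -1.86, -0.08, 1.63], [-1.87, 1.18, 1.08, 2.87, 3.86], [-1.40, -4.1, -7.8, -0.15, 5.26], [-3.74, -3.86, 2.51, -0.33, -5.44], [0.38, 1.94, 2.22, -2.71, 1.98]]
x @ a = [[28.32, 17.2, 14.21, -27.37, 0.8], [-13.61, -22.98, -19.40, 28.46, 16.48], [36.50, 37.72, 14.71, -0.89, -20.93], [5.28, 11.42, -48.83, 13.06, 59.2], [-8.24, 11.16, 18.20, 29.57, -8.30]]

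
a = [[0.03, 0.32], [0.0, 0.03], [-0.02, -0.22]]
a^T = [[0.03, 0.00, -0.02], [0.32, 0.03, -0.22]]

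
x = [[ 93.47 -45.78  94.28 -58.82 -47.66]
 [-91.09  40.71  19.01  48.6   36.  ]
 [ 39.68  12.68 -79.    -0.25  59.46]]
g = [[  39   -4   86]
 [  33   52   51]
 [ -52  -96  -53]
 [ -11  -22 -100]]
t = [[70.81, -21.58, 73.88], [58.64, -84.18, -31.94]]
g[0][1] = -4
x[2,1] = 12.68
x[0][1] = -45.78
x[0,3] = -58.82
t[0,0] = 70.81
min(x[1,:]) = -91.09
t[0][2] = 73.88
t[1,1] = -84.18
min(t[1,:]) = -84.18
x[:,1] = [-45.78, 40.71, 12.68]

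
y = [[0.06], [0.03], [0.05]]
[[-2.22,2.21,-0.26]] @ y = [[-0.08]]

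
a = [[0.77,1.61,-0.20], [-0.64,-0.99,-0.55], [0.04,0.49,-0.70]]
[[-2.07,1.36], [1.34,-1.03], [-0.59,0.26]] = a @ [[0.5, -0.75], [-1.55, 1.26], [-0.22, 0.47]]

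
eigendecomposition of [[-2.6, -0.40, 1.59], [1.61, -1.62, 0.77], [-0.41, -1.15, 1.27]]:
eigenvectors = [[-0.55, 0.29, 0.32], [0.81, 0.75, 0.65], [0.18, 0.59, 0.69]]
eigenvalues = [-2.55, -0.4, -0.01]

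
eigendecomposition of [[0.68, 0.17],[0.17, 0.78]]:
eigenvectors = [[-0.80, -0.60], [0.60, -0.80]]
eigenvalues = [0.55, 0.91]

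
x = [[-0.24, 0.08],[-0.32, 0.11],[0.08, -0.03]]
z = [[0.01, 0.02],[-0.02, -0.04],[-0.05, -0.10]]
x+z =[[-0.23, 0.1],[-0.34, 0.07],[0.03, -0.13]]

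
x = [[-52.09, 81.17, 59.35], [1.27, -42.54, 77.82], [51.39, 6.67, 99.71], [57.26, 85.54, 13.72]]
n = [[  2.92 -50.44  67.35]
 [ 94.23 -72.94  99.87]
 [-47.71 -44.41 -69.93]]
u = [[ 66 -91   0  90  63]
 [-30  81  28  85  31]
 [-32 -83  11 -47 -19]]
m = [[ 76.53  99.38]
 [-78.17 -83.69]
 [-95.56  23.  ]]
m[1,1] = -83.69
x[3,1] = 85.54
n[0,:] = [2.92, -50.44, 67.35]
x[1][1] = -42.54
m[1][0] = -78.17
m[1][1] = -83.69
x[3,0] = 57.26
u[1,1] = 81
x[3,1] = 85.54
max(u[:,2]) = 28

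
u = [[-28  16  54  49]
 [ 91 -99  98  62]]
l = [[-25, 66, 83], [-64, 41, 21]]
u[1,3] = 62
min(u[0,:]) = -28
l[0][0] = -25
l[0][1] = 66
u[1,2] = 98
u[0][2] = 54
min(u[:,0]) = -28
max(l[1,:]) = 41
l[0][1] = 66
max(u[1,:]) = 98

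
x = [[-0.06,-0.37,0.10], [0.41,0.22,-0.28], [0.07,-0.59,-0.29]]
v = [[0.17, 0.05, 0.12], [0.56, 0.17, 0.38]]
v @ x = [[0.02, -0.12, -0.03], [0.06, -0.39, -0.10]]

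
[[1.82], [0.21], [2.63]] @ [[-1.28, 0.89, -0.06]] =[[-2.33, 1.62, -0.11], [-0.27, 0.19, -0.01], [-3.37, 2.34, -0.16]]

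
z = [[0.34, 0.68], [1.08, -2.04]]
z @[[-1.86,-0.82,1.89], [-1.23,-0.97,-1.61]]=[[-1.47, -0.94, -0.45], [0.50, 1.09, 5.33]]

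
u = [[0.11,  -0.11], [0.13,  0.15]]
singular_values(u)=[0.2, 0.15]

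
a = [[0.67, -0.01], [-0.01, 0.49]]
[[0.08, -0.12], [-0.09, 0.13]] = a @ [[0.12, -0.18], [-0.18, 0.26]]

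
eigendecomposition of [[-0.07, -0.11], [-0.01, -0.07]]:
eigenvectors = [[0.96, 0.96], [-0.29, 0.29]]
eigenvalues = [-0.04, -0.1]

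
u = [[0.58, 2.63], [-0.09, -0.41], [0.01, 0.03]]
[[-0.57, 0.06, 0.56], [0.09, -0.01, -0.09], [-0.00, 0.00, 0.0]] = u @ [[1.10, -0.12, -1.08], [-0.46, 0.05, 0.45]]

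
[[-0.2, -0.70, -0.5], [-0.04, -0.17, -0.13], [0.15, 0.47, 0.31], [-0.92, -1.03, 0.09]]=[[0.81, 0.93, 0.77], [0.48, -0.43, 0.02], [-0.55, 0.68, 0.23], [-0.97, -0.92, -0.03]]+[[-1.01, -1.63, -1.27], [-0.52, 0.26, -0.15], [0.7, -0.21, 0.08], [0.05, -0.11, 0.12]]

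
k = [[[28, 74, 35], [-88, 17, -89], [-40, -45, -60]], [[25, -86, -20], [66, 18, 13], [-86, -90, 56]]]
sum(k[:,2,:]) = -265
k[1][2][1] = -90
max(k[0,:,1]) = 74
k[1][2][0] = -86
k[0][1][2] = -89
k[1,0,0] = 25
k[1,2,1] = -90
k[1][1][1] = 18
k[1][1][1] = 18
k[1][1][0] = 66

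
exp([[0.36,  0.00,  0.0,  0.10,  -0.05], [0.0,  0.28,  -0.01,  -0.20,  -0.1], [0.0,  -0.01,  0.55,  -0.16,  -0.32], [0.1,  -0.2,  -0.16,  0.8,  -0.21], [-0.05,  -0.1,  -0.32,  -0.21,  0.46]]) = [[1.44, -0.01, -0.0, 0.19, -0.09], [-0.01, 1.36, 0.03, -0.34, -0.11], [-0.00, 0.03, 1.84, -0.26, -0.52], [0.19, -0.34, -0.26, 2.34, -0.35], [-0.09, -0.11, -0.52, -0.35, 1.71]]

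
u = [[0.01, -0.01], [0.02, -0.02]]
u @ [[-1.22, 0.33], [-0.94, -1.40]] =[[-0.00, 0.02], [-0.01, 0.03]]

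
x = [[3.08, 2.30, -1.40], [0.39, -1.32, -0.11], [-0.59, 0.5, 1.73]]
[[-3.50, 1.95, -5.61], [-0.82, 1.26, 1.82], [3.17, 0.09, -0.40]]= x @ [[-0.67, 1.4, -0.65], [0.3, -0.6, -1.57], [1.52, 0.7, 0.0]]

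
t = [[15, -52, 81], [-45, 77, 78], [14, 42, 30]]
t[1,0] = -45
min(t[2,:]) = 14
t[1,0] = -45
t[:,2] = [81, 78, 30]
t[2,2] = 30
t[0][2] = 81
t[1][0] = -45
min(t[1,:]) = -45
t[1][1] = 77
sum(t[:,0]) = -16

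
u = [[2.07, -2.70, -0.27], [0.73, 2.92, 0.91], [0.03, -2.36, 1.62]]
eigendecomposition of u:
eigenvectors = [[-0.66+0.00j, (-0.66-0j), -0.72+0.00j], [0.12+0.48j, (0.12-0.48j), (-0.1+0j)], [-0.56-0.05j, (-0.56+0.05j), (0.69+0j)]]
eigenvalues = [(2.33+1.93j), (2.33-1.93j), (1.94+0j)]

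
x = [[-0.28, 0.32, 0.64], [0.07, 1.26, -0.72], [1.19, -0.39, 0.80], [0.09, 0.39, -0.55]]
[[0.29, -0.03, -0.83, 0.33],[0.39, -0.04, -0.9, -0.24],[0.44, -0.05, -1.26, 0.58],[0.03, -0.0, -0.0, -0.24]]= x@[[0.30, -0.03, -0.79, 0.16], [0.49, -0.05, -1.25, 0.1], [0.34, -0.04, -1.01, 0.53]]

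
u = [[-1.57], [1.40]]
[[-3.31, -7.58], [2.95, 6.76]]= u@[[2.11, 4.83]]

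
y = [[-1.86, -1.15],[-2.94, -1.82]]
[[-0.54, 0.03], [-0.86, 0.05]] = y@[[0.44, -0.24], [-0.24, 0.36]]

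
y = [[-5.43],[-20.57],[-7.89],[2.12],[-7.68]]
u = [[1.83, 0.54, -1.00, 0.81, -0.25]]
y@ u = [[-9.94,-2.93,5.43,-4.40,1.36], [-37.64,-11.11,20.57,-16.66,5.14], [-14.44,-4.26,7.89,-6.39,1.97], [3.88,1.14,-2.12,1.72,-0.53], [-14.05,-4.15,7.68,-6.22,1.92]]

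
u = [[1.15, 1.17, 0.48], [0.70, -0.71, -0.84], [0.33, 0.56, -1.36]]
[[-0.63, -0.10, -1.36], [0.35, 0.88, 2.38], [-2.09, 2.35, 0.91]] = u @ [[0.4, -0.01, 0.69],[-1.37, 0.54, -1.40],[1.07, -1.51, -1.08]]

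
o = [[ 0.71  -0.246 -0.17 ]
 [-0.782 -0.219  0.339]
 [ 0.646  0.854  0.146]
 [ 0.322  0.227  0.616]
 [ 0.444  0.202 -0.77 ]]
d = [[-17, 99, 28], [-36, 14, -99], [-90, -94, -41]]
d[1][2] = -99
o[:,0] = [0.71, -0.782, 0.646, 0.322, 0.444]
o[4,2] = -0.77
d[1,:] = [-36, 14, -99]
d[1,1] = 14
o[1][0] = -0.782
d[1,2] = -99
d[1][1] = 14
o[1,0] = -0.782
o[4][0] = 0.444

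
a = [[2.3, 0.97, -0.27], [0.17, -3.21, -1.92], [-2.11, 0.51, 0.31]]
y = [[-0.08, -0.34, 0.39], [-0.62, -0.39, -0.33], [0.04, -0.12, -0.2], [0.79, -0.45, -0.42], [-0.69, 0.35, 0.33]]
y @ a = [[-1.06, 1.21, 0.8], [-0.8, 0.48, 0.81], [0.49, 0.32, 0.16], [2.63, 2.0, 0.52], [-2.22, -1.62, -0.38]]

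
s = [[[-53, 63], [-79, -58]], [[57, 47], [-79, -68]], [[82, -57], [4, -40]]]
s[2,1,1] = -40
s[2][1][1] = -40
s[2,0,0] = 82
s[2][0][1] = -57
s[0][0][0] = -53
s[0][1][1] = -58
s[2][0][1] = -57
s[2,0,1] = -57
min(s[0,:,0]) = -79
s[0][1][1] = -58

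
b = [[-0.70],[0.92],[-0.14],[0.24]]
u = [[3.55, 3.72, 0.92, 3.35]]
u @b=[[1.61]]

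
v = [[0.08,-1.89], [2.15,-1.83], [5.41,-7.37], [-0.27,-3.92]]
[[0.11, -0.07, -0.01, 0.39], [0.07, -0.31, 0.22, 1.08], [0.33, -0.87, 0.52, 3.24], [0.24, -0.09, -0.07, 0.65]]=v@[[-0.02, -0.12, 0.11, 0.34], [-0.06, 0.03, 0.01, -0.19]]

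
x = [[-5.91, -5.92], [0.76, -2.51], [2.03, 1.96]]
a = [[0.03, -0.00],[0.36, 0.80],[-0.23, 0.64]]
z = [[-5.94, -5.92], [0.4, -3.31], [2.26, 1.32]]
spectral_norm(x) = 8.92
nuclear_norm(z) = 11.68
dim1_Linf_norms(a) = [0.03, 0.8, 0.64]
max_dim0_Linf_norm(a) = 0.8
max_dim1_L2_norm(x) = 8.37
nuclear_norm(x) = 11.21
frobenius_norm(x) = 9.21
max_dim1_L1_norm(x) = 11.83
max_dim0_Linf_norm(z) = 5.94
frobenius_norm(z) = 9.40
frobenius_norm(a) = 1.11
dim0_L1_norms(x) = [8.7, 10.39]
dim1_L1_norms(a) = [0.03, 1.16, 0.87]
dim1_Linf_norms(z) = [5.94, 3.31, 2.26]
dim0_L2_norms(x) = [6.29, 6.72]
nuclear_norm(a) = 1.44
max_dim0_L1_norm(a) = 1.44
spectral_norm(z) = 9.01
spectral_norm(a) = 1.04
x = z + a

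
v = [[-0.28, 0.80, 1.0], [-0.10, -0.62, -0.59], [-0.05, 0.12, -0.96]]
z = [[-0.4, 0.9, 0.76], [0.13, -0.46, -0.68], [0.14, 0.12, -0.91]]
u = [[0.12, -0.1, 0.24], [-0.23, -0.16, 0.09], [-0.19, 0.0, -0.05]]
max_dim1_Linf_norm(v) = 1.0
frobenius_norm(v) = 1.84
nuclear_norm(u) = 0.68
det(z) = -0.12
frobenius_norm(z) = 1.76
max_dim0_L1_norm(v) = 2.55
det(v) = -0.28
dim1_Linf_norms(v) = [1.0, 0.62, 0.96]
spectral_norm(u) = 0.34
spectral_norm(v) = 1.70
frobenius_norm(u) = 0.46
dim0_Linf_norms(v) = [0.28, 0.8, 1.0]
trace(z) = -1.77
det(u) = -0.00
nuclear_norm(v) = 2.62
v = u + z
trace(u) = -0.09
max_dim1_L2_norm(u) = 0.29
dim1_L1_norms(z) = [2.06, 1.27, 1.17]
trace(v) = -1.86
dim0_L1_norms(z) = [0.67, 1.48, 2.35]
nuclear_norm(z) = 2.41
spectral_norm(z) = 1.62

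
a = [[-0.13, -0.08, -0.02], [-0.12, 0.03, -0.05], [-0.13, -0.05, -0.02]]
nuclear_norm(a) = 0.32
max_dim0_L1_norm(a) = 0.38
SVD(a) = [[-0.63, 0.5, -0.59], [-0.49, -0.85, -0.2], [-0.60, 0.16, 0.78]] @ diag([0.23392812869566387, 0.08084136897860673, 0.006504126890650073]) @ [[0.94, 0.28, 0.21],[0.19, -0.91, 0.36],[-0.29, 0.30, 0.91]]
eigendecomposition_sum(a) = [[-0.14, -0.05, -0.03], [-0.10, -0.04, -0.02], [-0.13, -0.05, -0.03]] + [[0.00, 0.00, -0.0], [-0.0, -0.00, 0.0], [-0.0, -0.0, 0.01]] + [[0.01, -0.03, 0.01],  [-0.02, 0.07, -0.03],  [-0.00, 0.0, -0.00]]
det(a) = -0.00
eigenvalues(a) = [-0.2, 0.01, 0.08]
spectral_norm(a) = 0.23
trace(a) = -0.12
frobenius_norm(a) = 0.25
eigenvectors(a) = [[0.66, 0.31, 0.36], [0.46, -0.32, -0.93], [0.59, -0.89, -0.0]]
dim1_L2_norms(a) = [0.15, 0.13, 0.14]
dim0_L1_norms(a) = [0.38, 0.16, 0.09]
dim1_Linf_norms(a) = [0.13, 0.12, 0.13]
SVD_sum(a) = [[-0.14, -0.04, -0.03], [-0.11, -0.03, -0.02], [-0.13, -0.04, -0.03]] + [[0.01, -0.04, 0.01], [-0.01, 0.06, -0.02], [0.00, -0.01, 0.0]] + [[0.0,-0.00,-0.0], [0.0,-0.0,-0.0], [-0.00,0.00,0.00]]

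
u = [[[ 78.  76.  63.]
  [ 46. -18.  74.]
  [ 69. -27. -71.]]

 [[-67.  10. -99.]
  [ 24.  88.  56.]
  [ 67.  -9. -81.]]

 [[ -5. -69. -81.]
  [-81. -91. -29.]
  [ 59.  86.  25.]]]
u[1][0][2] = -99.0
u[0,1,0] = 46.0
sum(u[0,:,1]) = 31.0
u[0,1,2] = 74.0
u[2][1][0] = -81.0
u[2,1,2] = -29.0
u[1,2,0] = 67.0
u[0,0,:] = [78.0, 76.0, 63.0]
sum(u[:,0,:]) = -94.0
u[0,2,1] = -27.0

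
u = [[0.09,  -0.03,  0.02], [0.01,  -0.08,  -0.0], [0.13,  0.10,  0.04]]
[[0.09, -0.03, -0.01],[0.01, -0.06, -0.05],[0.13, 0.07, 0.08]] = u @ [[0.93,  -0.20,  0.3],[-0.06,  0.73,  0.68],[0.35,  0.65,  -0.67]]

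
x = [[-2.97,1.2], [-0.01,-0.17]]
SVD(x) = [[-1.0, 0.02],  [0.02, 1.0]] @ diag([3.203727256224365, 0.16134332253026235]) @ [[0.93, -0.38], [-0.38, -0.93]]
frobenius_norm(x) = 3.21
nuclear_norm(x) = 3.37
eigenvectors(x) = [[-1.00, -0.39], [-0.0, -0.92]]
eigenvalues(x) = [-2.97, -0.17]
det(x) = 0.52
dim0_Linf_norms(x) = [2.97, 1.2]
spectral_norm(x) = 3.20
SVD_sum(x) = [[-2.97, 1.20], [0.05, -0.02]] + [[-0.00, -0.00],[-0.06, -0.15]]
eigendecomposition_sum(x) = [[-2.97, 1.27], [-0.01, 0.00]] + [[0.00, -0.07], [0.0, -0.17]]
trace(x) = -3.14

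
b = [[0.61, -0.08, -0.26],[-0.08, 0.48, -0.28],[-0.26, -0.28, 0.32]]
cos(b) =[[0.79, 0.01, 0.10],[0.01, 0.85, 0.10],[0.10, 0.1, 0.88]]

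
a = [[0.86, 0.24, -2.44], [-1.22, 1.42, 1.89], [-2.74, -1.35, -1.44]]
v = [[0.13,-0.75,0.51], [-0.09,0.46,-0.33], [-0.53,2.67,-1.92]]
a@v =[[1.38, -7.05, 5.04],[-1.29, 6.61, -4.72],[0.53, -2.41, 1.81]]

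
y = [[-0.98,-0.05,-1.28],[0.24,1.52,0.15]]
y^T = [[-0.98, 0.24], [-0.05, 1.52], [-1.28, 0.15]]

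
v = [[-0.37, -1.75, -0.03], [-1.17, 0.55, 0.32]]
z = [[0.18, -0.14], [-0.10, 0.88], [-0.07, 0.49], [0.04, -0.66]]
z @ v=[[0.10, -0.39, -0.05], [-0.99, 0.66, 0.28], [-0.55, 0.39, 0.16], [0.76, -0.43, -0.21]]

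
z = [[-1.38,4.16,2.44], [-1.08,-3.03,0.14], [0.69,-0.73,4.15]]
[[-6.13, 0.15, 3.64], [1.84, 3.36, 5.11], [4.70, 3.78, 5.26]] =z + [[-4.75, -4.01, 1.20],[2.92, 6.39, 4.97],[4.01, 4.51, 1.11]]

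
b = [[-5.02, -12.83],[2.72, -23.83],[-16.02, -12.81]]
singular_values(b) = [30.97, 15.05]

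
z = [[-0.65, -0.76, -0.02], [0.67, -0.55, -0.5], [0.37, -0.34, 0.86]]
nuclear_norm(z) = 3.00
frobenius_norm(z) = 1.73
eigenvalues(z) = [(-0.67+0.75j), (-0.67-0.75j), (1+0j)]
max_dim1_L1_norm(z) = 1.72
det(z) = 1.00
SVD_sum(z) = [[-0.63, -0.01, 0.13], [0.73, 0.01, -0.15], [0.19, 0.0, -0.04]] + [[0.05, -0.65, 0.20],[0.03, -0.41, 0.12],[0.04, -0.57, 0.17]] + [[-0.07, -0.11, -0.34], [-0.09, -0.15, -0.48], [0.14, 0.23, 0.72]]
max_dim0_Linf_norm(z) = 0.86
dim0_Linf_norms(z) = [0.67, 0.76, 0.86]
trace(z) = -0.34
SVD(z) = [[-0.64, -0.68, -0.37], [0.75, -0.43, -0.51], [0.19, -0.6, 0.78]] @ diag([1.0045193425374024, 0.9981913966015918, 0.9942609447317087]) @ [[0.98, 0.01, -0.20], [-0.07, 0.96, -0.29], [0.18, 0.30, 0.94]]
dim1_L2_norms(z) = [1.0, 1.0, 1.0]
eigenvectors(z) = [[(0.7+0j), (0.7-0j), 0.11+0.00j],[0.02-0.68j, 0.02+0.68j, (-0.26+0j)],[(-0.07-0.19j), (-0.07+0.19j), (0.96+0j)]]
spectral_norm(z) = 1.00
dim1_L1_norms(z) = [1.43, 1.72, 1.57]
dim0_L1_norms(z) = [1.69, 1.65, 1.38]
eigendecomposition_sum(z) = [[(-0.33+0.37j), -0.37-0.31j, (-0.06-0.13j)], [0.35+0.33j, (-0.31+0.35j), -0.12+0.06j], [0.13+0.05j, -0.04+0.13j, (-0.03+0.03j)]] + [[(-0.33-0.37j), -0.37+0.31j, -0.06+0.13j], [0.35-0.33j, -0.31-0.35j, -0.12-0.06j], [(0.13-0.05j), -0.04-0.13j, -0.03-0.03j]] + [[(0.01+0j), (-0.03+0j), (0.1-0j)],  [-0.03-0.00j, 0.07-0.00j, (-0.25+0j)],  [0.10+0.00j, -0.25+0.00j, 0.91-0.00j]]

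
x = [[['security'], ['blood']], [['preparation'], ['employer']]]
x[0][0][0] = 'security'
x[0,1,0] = 'blood'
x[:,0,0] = ['security', 'preparation']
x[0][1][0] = 'blood'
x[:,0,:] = [['security'], ['preparation']]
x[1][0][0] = 'preparation'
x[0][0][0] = 'security'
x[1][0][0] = 'preparation'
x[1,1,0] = 'employer'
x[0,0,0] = 'security'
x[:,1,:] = [['blood'], ['employer']]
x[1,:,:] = [['preparation'], ['employer']]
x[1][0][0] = 'preparation'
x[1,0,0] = 'preparation'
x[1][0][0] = 'preparation'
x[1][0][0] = 'preparation'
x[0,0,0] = 'security'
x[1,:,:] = [['preparation'], ['employer']]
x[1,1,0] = 'employer'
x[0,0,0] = 'security'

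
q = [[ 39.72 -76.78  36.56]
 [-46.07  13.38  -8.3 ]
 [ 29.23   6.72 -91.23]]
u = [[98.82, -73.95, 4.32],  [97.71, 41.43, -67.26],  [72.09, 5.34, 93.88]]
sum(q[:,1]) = -56.68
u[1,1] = 41.43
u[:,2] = [4.32, -67.26, 93.88]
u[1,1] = 41.43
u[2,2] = 93.88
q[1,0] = -46.07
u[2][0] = 72.09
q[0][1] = -76.78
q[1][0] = -46.07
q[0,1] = -76.78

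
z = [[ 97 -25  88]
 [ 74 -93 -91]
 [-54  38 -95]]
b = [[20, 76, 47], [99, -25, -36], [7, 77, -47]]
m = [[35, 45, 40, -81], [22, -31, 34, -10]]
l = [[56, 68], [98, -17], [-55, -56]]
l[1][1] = -17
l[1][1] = -17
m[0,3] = -81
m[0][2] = 40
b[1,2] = -36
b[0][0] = 20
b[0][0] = 20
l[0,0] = 56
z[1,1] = -93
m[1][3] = -10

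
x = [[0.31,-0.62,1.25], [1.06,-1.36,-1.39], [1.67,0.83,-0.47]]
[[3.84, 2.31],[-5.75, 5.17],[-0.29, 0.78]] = x@[[0.33, 1.78], [0.95, -2.56], [3.46, 0.14]]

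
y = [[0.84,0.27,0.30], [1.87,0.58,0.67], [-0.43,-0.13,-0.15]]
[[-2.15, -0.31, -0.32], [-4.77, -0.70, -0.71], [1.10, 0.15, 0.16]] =y@[[-2.31,  0.49,  -0.05],[-0.38,  -0.33,  0.10],[-0.35,  -2.12,  -1.01]]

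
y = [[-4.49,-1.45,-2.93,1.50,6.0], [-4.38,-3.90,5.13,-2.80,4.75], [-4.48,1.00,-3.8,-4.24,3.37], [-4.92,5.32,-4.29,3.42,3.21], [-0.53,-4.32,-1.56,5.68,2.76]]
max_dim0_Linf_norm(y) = 6.0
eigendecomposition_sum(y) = [[(-2.01+0j), 2.10-0.00j, -3.34-0.00j, -1.01+0.00j, 1.36-0.00j],[0.16-0.00j, -0.17+0.00j, (0.26+0j), 0.08-0.00j, (-0.11+0j)],[-3.54+0.00j, 3.68-0.00j, -5.86-0.00j, -1.77+0.00j, 2.39-0.00j],[-2.14+0.00j, (2.23-0j), -3.55-0.00j, -1.07+0.00j, 1.45-0.00j],[(0.51-0j), -0.53+0.00j, (0.85+0j), (0.26-0j), (-0.35+0j)]] + [[0.46+6.07j, 0.17-3.69j, -1.45-0.30j, 2.11-6.30j, 0.58-3.43j], [(0.37-0.13j), (-0.23+0.05j), (0.01+0.09j), (-0.42-0.02j), -0.22+0.02j], [(0.33-1.11j), (-0.28+0.64j), 0.24+0.15j, (-0.8+0.97j), -0.33+0.57j], [-1.51+1.35j, 1.01-0.70j, (-0.21-0.44j), 2.10-0.72j, (1.02-0.54j)], [(-0.2+7.48j), (0.67-4.5j), -1.73-0.55j, 3.37-7.45j, 1.14-4.12j]] + [[0.46-6.07j,  0.17+3.69j,  -1.45+0.30j,  (2.11+6.3j),  (0.58+3.43j)],  [(0.37+0.13j),  -0.23-0.05j,  (0.01-0.09j),  -0.42+0.02j,  (-0.22-0.02j)],  [(0.33+1.11j),  -0.28-0.64j,  (0.24-0.15j),  (-0.8-0.97j),  (-0.33-0.57j)],  [-1.51-1.35j,  (1.01+0.7j),  (-0.21+0.44j),  2.10+0.72j,  (1.02+0.54j)],  [-0.20-7.48j,  (0.67+4.5j),  -1.73+0.55j,  (3.37+7.45j),  (1.14+4.12j)]] + [[(-1.7-2.18j),-1.94+1.06j,1.65+1.77j,-0.85-0.29j,(1.74+2.1j)], [-2.64-1.63j,(-1.64+1.87j),2.43+1.22j,-1.01+0.02j,(2.65+1.53j)], [(-0.8-1.21j),(-1.06+0.48j),(0.79+0.99j),(-0.44-0.19j),0.83+1.17j], [(0.12+0.65j),0.53-0.01j,(-0.16-0.56j),(0.15+0.16j),-0.14-0.64j], [-0.33-3.19j,(-2.56-0.16j),0.53+2.76j,-0.66-0.82j,(0.42+3.14j)]] + [[-1.70+2.18j, -1.94-1.06j, 1.65-1.77j, (-0.85+0.29j), (1.74-2.1j)],[(-2.64+1.63j), (-1.64-1.87j), 2.43-1.22j, (-1.01-0.02j), 2.65-1.53j],[(-0.8+1.21j), -1.06-0.48j, (0.79-0.99j), -0.44+0.19j, 0.83-1.17j],[0.12-0.65j, (0.53+0.01j), (-0.16+0.56j), (0.15-0.16j), -0.14+0.64j],[(-0.33+3.19j), -2.56+0.16j, 0.53-2.76j, (-0.66+0.82j), 0.42-3.14j]]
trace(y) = -6.01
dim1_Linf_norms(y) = [6.0, 5.13, 4.48, 5.32, 5.68]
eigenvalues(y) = [(-9.45+0j), (3.7+1.44j), (3.7-1.44j), (-1.98+3.98j), (-1.98-3.98j)]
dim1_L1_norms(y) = [16.37, 20.96, 16.89, 21.16, 14.85]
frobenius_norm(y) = 19.47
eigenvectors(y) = [[-0.43+0.00j,(-0.61+0.06j),-0.61-0.06j,(-0.43+0.27j),(-0.43-0.27j)], [(0.03+0j),(0.01+0.04j),(0.01-0.04j),(-0.35+0.45j),-0.35-0.45j], [(-0.76+0j),(0.11+0.03j),0.11-0.03j,-0.23+0.12j,-0.23-0.12j], [(-0.46+0j),-0.14-0.15j,-0.14+0.15j,(0.12-0.01j),0.12+0.01j], [0.11+0.00j,-0.75+0.00j,(-0.75-0j),-0.58+0.00j,-0.58-0.00j]]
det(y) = -2943.94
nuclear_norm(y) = 37.16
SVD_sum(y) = [[-5.26, 0.22, -2.85, 0.85, 5.32], [-2.47, 0.10, -1.34, 0.4, 2.50], [-3.97, 0.17, -2.15, 0.64, 4.01], [-4.81, 0.20, -2.61, 0.78, 4.86], [-2.09, 0.09, -1.13, 0.34, 2.12]] + [[-0.11, -0.52, 0.50, -0.32, 0.23], [-1.17, -5.32, 5.16, -3.3, 2.36], [-0.04, -0.16, 0.16, -0.1, 0.07], [0.78, 3.54, -3.43, 2.19, -1.57], [-0.05, -0.24, 0.24, -0.15, 0.11]] + [[0.35, -0.81, 0.02, 1.34, 0.17], [-0.16, 0.37, -0.01, -0.61, -0.08], [-1.00, 2.35, -0.05, -3.87, -0.5], [-0.13, 0.31, -0.01, -0.5, -0.06], [1.52, -3.55, 0.08, 5.85, 0.75]] + [[0.25,-0.47,-0.63,-0.34,-0.02], [-0.52,0.98,1.32,0.70,0.04], [0.68,-1.29,-1.74,-0.93,-0.06], [-0.69,1.3,1.76,0.94,0.06], [0.28,-0.53,-0.72,-0.38,-0.02]] + [[0.29, 0.12, 0.03, -0.04, 0.30], [-0.06, -0.03, -0.01, 0.01, -0.07], [-0.15, -0.07, -0.02, 0.02, -0.16], [-0.08, -0.03, -0.01, 0.01, -0.08], [-0.18, -0.08, -0.02, 0.02, -0.19]]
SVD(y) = [[-0.6, -0.08, -0.19, -0.21, -0.74],[-0.28, -0.83, 0.09, 0.44, 0.17],[-0.45, -0.03, 0.54, -0.59, 0.40],[-0.55, 0.55, 0.07, 0.59, 0.19],[-0.24, -0.04, -0.81, -0.24, 0.47]] @ diag([13.43290583503431, 10.291971792230926, 8.663130165014165, 4.178881731298119, 0.588201219710236]) @ [[0.65, -0.03, 0.35, -0.11, -0.66],[0.14, 0.62, -0.6, 0.39, -0.28],[-0.21, 0.5, -0.01, -0.83, -0.11],[-0.28, 0.53, 0.71, 0.38, 0.02],[-0.66, -0.28, -0.07, 0.09, -0.69]]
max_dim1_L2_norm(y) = 9.64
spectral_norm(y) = 13.43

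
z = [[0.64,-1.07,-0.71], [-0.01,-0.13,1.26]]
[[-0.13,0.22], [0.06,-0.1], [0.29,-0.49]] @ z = [[-0.09, 0.11, 0.37], [0.04, -0.05, -0.17], [0.19, -0.25, -0.82]]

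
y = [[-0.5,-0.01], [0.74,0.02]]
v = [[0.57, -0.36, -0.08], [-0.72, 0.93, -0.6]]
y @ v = [[-0.28, 0.17, 0.05],  [0.41, -0.25, -0.07]]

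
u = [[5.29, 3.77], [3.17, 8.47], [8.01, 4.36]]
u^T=[[5.29,3.17,8.01], [3.77,8.47,4.36]]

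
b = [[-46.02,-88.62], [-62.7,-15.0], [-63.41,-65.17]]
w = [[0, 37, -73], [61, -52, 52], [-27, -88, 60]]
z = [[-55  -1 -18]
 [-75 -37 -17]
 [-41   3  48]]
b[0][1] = -88.62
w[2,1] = -88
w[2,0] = -27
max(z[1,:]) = -17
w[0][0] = 0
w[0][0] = 0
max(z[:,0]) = -41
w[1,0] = 61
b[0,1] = -88.62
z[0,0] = -55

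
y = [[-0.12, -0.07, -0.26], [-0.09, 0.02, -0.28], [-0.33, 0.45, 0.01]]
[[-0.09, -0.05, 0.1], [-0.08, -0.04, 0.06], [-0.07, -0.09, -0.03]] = y@[[0.27, 0.34, -0.31],[0.04, 0.05, -0.30],[0.21, 0.02, -0.15]]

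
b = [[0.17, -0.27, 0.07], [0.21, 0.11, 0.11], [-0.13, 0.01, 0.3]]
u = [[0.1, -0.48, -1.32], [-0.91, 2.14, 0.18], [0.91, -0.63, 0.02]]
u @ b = [[0.09, -0.09, -0.44], [0.27, 0.48, 0.23], [0.02, -0.31, 0.0]]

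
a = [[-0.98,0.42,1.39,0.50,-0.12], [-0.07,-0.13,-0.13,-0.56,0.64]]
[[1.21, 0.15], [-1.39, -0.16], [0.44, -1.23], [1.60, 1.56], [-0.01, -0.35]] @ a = [[-1.20, 0.49, 1.66, 0.52, -0.05],[1.37, -0.56, -1.91, -0.61, 0.06],[-0.35, 0.34, 0.77, 0.91, -0.84],[-1.68, 0.47, 2.02, -0.07, 0.81],[0.03, 0.04, 0.03, 0.19, -0.22]]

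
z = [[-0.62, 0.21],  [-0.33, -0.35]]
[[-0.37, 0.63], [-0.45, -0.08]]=z@[[0.78, -0.71],[0.54, 0.89]]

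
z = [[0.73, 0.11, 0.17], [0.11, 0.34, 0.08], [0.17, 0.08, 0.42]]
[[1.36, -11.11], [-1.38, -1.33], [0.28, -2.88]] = z @ [[2.47, -15.19], [-5.00, 1.22], [0.63, -0.94]]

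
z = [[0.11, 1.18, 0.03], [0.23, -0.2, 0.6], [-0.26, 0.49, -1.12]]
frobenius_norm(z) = 1.85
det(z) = 0.11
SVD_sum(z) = [[-0.12,0.54,-0.55],  [0.09,-0.41,0.42],  [-0.18,0.81,-0.83]] + [[0.23,0.64,0.58], [0.08,0.22,0.2], [-0.11,-0.32,-0.28]] + [[-0.00,0.00,0.0], [0.06,-0.01,-0.02], [0.03,-0.00,-0.01]]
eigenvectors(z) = [[0.32,-0.96,-0.91], [-0.45,-0.27,0.21], [0.84,0.07,0.36]]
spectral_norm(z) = 1.53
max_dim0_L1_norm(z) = 1.87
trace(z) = -1.21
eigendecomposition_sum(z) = [[-0.1, 0.24, -0.39], [0.14, -0.34, 0.56], [-0.26, 0.64, -1.04]] + [[0.27, 0.70, 0.27], [0.08, 0.20, 0.08], [-0.02, -0.05, -0.02]] + [[-0.06, 0.24, 0.15], [0.01, -0.06, -0.03], [0.02, -0.10, -0.06]]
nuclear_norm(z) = 2.64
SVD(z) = [[-0.51,0.86,0.06], [0.39,0.29,-0.87], [-0.77,-0.42,-0.48]] @ diag([1.5261201060239178, 1.0422185714108527, 0.07167894667101461]) @ [[0.15, -0.69, 0.71], [0.26, 0.72, 0.65], [-0.95, 0.09, 0.29]]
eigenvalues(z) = [-1.48, 0.44, -0.17]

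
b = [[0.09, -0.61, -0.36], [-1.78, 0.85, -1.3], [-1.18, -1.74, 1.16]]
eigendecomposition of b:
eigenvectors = [[-0.41, -0.56, 0.05],[-0.67, 0.43, -0.64],[-0.63, 0.71, 0.77]]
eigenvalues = [-1.46, 1.02, 2.54]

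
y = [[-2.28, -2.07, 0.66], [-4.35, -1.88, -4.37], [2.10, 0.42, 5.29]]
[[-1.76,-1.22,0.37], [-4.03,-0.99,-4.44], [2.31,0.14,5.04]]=y @ [[0.83, -0.03, 0.11], [-0.03, 0.62, -0.01], [0.11, -0.01, 0.91]]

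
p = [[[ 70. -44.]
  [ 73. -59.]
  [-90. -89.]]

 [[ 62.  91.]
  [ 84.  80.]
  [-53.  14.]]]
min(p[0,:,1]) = -89.0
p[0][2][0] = -90.0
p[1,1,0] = 84.0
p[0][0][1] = -44.0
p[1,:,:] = [[62.0, 91.0], [84.0, 80.0], [-53.0, 14.0]]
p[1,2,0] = -53.0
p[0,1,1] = -59.0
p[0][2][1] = -89.0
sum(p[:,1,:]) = 178.0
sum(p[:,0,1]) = 47.0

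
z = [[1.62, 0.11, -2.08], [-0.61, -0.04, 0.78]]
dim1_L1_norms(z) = [3.81, 1.43]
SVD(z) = [[-0.94, 0.35], [0.35, 0.94]] @ diag([2.8186867651304275, 0.0022181250113638452]) @ [[-0.61, -0.04, 0.79], [-0.67, 0.55, -0.49]]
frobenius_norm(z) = 2.82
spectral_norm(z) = 2.82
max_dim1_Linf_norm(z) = 2.08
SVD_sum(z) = [[1.62, 0.11, -2.08],[-0.61, -0.04, 0.78]] + [[-0.00, 0.00, -0.0],[-0.0, 0.00, -0.00]]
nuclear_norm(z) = 2.82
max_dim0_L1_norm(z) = 2.86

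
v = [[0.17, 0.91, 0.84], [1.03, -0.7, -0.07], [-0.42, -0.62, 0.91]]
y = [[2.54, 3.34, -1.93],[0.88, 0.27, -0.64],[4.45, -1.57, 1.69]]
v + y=[[2.71, 4.25, -1.09], [1.91, -0.43, -0.71], [4.03, -2.19, 2.6]]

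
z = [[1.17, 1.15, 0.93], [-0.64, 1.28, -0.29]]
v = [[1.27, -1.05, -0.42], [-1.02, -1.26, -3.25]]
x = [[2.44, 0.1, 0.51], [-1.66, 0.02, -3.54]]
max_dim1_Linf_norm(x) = 3.54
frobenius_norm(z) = 2.39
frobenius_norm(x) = 4.64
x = v + z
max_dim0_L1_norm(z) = 2.43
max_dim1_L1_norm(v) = 5.53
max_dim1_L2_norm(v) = 3.63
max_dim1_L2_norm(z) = 1.89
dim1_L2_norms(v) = [1.7, 3.63]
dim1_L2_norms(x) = [2.49, 3.91]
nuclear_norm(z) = 3.33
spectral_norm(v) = 3.66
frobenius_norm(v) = 4.01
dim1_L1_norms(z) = [3.25, 2.21]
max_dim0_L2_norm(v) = 3.28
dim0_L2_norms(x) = [2.95, 0.1, 3.58]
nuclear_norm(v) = 5.30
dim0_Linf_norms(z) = [1.17, 1.28, 0.93]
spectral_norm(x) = 4.26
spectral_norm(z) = 1.92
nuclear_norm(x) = 6.09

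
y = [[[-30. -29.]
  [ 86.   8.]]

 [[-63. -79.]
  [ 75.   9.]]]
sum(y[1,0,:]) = -142.0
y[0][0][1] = -29.0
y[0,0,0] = -30.0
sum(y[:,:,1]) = -91.0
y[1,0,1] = -79.0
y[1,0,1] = -79.0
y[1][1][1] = 9.0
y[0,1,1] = 8.0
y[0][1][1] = 8.0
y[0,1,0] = 86.0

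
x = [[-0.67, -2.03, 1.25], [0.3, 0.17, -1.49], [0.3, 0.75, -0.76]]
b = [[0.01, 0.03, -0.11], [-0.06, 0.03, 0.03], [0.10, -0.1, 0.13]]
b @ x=[[-0.03,-0.10,0.05], [0.06,0.15,-0.14], [-0.06,-0.12,0.18]]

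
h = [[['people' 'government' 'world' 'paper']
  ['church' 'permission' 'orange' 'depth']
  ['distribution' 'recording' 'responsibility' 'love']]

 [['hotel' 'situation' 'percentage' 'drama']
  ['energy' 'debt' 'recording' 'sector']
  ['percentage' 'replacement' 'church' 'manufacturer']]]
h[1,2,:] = ['percentage', 'replacement', 'church', 'manufacturer']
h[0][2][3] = 'love'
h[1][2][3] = 'manufacturer'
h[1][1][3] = 'sector'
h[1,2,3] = 'manufacturer'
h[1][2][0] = 'percentage'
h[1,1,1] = 'debt'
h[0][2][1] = 'recording'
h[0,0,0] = 'people'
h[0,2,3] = 'love'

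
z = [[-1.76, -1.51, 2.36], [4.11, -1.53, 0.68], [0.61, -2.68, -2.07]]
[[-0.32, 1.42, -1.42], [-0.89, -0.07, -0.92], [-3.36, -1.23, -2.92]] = z @ [[0.04,-0.1,0.13], [0.90,0.02,1.01], [0.47,0.54,0.14]]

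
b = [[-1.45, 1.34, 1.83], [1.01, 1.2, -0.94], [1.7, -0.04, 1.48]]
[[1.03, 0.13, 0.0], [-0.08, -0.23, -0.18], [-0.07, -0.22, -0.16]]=b @ [[-0.21, -0.14, -0.09], [0.27, -0.07, -0.08], [0.20, 0.01, -0.01]]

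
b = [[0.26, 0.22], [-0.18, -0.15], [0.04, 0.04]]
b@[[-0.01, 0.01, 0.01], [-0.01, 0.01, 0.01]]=[[-0.0, 0.00, 0.00],[0.0, -0.00, -0.0],[-0.0, 0.0, 0.00]]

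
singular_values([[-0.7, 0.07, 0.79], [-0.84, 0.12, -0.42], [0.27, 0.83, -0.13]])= [1.18, 0.88, 0.8]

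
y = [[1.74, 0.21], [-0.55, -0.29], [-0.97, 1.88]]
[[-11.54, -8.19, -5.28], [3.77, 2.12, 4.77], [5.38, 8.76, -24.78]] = y@[[-6.57, -4.96, -1.36], [-0.53, 2.10, -13.88]]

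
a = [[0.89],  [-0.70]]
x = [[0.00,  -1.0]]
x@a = [[0.7]]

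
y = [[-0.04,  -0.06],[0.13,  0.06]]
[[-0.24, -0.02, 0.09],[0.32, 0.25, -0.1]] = y@[[0.88, 2.58, -0.10], [3.45, -1.43, -1.46]]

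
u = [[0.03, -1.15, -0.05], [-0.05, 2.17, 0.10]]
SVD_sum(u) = [[0.03, -1.15, -0.05],[-0.05, 2.17, 0.10]] + [[0.00, -0.00, 0.00], [0.0, -0.00, 0.00]]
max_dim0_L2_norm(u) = 2.46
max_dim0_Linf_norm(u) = 2.17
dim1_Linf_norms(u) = [1.15, 2.17]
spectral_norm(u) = 2.46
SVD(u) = [[-0.47, 0.88],[0.88, 0.47]] @ diag([2.4591224899656163, 0.004071774221017952]) @ [[-0.02, 1.00, 0.05],[0.76, -0.01, 0.65]]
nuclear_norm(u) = 2.46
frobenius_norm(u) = 2.46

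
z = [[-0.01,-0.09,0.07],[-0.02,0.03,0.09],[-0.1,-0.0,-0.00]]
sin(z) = [[-0.01, -0.09, 0.07], [-0.02, 0.03, 0.09], [-0.10, -0.0, -0.0]]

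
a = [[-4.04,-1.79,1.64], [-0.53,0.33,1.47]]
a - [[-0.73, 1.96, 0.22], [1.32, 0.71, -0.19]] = [[-3.31, -3.75, 1.42], [-1.85, -0.38, 1.66]]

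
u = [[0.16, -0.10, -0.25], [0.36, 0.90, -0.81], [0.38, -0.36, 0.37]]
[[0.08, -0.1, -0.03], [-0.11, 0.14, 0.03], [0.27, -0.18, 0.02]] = u @ [[0.43, -0.24, 0.06], [-0.24, 0.36, 0.12], [0.06, 0.12, 0.12]]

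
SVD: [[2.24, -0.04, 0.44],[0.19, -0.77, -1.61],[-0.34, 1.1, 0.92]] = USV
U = [[-0.92, -0.38, -0.09], [-0.24, 0.74, -0.62], [0.31, -0.55, -0.78]]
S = [2.3, 2.26, 0.45]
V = [[-0.96, 0.24, 0.12], [-0.23, -0.51, -0.83], [-0.14, -0.82, 0.55]]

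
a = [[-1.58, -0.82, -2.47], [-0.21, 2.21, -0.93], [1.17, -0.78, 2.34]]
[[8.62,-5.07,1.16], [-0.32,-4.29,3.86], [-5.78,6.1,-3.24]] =a @ [[-2.00, 2.00, 0.32], [-1.11, -1.25, 1.31], [-1.84, 1.19, -1.11]]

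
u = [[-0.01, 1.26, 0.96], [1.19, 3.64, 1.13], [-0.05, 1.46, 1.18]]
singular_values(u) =[4.58, 1.0, 0.01]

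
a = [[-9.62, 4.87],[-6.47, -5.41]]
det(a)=83.553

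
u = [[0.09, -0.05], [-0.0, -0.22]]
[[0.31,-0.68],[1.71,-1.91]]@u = [[0.03,  0.13],[0.15,  0.33]]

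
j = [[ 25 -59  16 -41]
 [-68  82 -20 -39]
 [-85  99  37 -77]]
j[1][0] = -68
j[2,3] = -77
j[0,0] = 25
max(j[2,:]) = 99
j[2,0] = -85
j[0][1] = -59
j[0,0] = 25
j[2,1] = 99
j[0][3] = -41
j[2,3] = -77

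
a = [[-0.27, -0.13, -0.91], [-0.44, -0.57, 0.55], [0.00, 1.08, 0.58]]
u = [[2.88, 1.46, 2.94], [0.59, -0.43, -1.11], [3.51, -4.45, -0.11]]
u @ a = [[-1.42, 1.97, -0.11], [0.03, -1.03, -1.42], [1.01, 1.96, -5.71]]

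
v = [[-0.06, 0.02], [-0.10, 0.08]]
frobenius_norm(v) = 0.14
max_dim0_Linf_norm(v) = 0.1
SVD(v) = [[-0.43, -0.90], [-0.9, 0.43]] @ diag([0.1414502027859677, 0.01979495218000328]) @ [[0.82, -0.57], [0.57, 0.82]]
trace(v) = 0.02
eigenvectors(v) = [[-0.78, -0.16], [-0.63, -0.99]]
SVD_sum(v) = [[-0.05, 0.03], [-0.1, 0.07]] + [[-0.01, -0.01], [0.00, 0.01]]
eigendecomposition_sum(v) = [[-0.05, 0.01], [-0.04, 0.01]] + [[-0.01, 0.01],[-0.06, 0.07]]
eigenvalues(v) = [-0.04, 0.06]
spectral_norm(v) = 0.14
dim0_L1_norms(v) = [0.16, 0.1]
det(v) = -0.00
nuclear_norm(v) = 0.16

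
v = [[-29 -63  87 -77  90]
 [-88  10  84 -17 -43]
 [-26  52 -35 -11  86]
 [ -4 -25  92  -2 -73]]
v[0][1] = -63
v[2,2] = -35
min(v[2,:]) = -35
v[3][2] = 92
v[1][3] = -17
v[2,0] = -26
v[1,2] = 84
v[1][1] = 10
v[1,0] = -88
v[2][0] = -26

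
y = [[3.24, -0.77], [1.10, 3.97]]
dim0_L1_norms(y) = [4.34, 4.74]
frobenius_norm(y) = 5.30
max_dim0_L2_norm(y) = 4.04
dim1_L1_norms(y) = [4.01, 5.07]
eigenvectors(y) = [[0.25-0.59j, (0.25+0.59j)], [-0.77+0.00j, (-0.77-0j)]]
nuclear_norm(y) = 7.45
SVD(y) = [[0.09, 1.0], [1.0, -0.09]] @ diag([4.124840558654214, 3.323716348559424]) @ [[0.33, 0.94],[0.94, -0.33]]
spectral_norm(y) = 4.12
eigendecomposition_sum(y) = [[(1.62+1.2j), (-0.38+1.64j)], [0.55-2.35j, (1.99-0.36j)]] + [[(1.62-1.2j),-0.38-1.64j], [0.55+2.35j,(1.99+0.36j)]]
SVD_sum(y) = [[0.12, 0.33], [1.37, 3.88]] + [[3.12,-1.10], [-0.27,0.09]]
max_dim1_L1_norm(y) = 5.07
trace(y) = 7.21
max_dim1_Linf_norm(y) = 3.97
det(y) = 13.71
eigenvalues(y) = [(3.61+0.84j), (3.61-0.84j)]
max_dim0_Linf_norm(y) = 3.97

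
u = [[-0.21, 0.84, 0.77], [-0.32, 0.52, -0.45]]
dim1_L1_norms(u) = [1.82, 1.29]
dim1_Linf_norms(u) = [0.84, 0.52]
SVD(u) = [[-0.98, -0.19],  [-0.19, 0.98]] @ diag([1.1720371487093788, 0.7377187282733099]) @ [[0.23, -0.79, -0.57], [-0.37, 0.47, -0.80]]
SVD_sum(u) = [[-0.26, 0.91, 0.66], [-0.05, 0.18, 0.13]] + [[0.05, -0.07, 0.11], [-0.27, 0.34, -0.58]]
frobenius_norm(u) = 1.38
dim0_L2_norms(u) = [0.38, 0.99, 0.89]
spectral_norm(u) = 1.17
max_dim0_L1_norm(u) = 1.36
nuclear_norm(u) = 1.91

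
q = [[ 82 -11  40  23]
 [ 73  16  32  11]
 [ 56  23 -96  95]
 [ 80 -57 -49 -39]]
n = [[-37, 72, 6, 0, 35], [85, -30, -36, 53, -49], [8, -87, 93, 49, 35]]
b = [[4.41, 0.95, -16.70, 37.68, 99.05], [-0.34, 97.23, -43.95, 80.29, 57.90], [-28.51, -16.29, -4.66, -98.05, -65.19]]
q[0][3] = 23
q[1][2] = 32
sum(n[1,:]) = 23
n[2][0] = 8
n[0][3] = 0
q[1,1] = 16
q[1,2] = 32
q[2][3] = 95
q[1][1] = 16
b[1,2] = -43.95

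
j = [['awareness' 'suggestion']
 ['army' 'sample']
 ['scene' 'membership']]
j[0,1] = 'suggestion'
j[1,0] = 'army'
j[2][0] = 'scene'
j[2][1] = 'membership'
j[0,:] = ['awareness', 'suggestion']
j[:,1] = ['suggestion', 'sample', 'membership']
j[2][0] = 'scene'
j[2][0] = 'scene'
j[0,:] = ['awareness', 'suggestion']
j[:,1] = ['suggestion', 'sample', 'membership']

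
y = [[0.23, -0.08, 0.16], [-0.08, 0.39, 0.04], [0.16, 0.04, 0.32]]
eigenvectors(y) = [[-0.77, -0.63, 0.05], [-0.28, 0.41, 0.87], [0.57, -0.66, 0.49]]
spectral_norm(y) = 0.45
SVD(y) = [[0.63, 0.05, -0.77], [-0.41, 0.87, -0.28], [0.66, 0.49, 0.57]] @ diag([0.4487073147305095, 0.40778439246833936, 0.08350829280115102]) @ [[0.63, -0.41, 0.66], [0.05, 0.87, 0.49], [-0.77, -0.28, 0.57]]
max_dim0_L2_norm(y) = 0.4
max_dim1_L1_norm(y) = 0.52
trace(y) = 0.94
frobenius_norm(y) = 0.61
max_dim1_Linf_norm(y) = 0.39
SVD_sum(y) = [[0.18, -0.12, 0.19], [-0.12, 0.08, -0.12], [0.19, -0.12, 0.19]] + [[0.00, 0.02, 0.01], [0.02, 0.31, 0.17], [0.01, 0.17, 0.10]] + [[0.05, 0.02, -0.04],[0.02, 0.01, -0.01],[-0.04, -0.01, 0.03]]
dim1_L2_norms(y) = [0.29, 0.4, 0.36]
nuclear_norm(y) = 0.94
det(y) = 0.02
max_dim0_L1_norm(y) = 0.52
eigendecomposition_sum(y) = [[0.05, 0.02, -0.04], [0.02, 0.01, -0.01], [-0.04, -0.01, 0.03]] + [[0.18, -0.12, 0.19], [-0.12, 0.08, -0.12], [0.19, -0.12, 0.19]] + [[0.00, 0.02, 0.01], [0.02, 0.31, 0.17], [0.01, 0.17, 0.10]]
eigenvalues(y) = [0.08, 0.45, 0.41]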